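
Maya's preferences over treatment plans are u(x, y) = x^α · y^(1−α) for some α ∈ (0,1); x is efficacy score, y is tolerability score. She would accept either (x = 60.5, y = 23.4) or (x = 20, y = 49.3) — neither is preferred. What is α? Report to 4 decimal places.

α ≈ 0.4023

Indifference: 60.5^α · 23.4^(1−α) = 20^α · 49.3^(1−α).
Taking logs: α·ln 60.5 + (1−α)·ln 23.4 = α·ln 20 + (1−α)·ln 49.3, i.e. α·1.1069111 = (1−α)·0.7451881.
So α/(1−α) = (0.7451881)/(1.1069111) = 0.6732140, and α = 0.6732140/1.6732140 ≈ 0.4023.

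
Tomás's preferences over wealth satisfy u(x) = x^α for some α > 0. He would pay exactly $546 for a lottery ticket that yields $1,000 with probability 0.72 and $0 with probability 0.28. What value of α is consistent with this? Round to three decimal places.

α ≈ 0.543

The lottery's expected utility is 0.72·u(1000) + 0.28·u(0) = 0.72·1000^α (since u(0) = 0 for α > 0).
Setting u(546) equal to that: 546^α = 0.72·1000^α ⇒ (546/1000)^α = 0.72.
α = ln(0.72) / ln(546/1000) = -0.328504/-0.605136 ≈ 0.543.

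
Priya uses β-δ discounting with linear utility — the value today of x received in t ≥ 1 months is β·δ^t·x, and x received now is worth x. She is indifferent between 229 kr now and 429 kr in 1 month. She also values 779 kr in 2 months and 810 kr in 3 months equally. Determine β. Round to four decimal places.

Both payoffs in the second observation are in the future, so β drops out: δ^2·779 = δ^3·810 ⇒ δ = 779/810 = 0.96173.
The first indifference: 229 = β·δ·429, so β = 229/(δ·429) = 229/(0.96173·429) ≈ 0.5550.

β ≈ 0.5550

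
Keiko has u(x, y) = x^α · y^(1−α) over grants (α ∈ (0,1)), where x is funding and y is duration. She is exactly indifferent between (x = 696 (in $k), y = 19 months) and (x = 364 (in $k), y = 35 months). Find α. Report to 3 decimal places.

The Cobb–Douglas utilities coincide, so 696^α·19^(1−α) = 364^α·35^(1−α).
Taking logs: α·ln 696 + (1−α)·ln 19 = α·ln 364 + (1−α)·ln 35, i.e. α·0.648196 = (1−α)·0.610909.
Thus α·(1.259105) = 0.610909, so α = 0.610909/1.259105 ≈ 0.485.

α ≈ 0.485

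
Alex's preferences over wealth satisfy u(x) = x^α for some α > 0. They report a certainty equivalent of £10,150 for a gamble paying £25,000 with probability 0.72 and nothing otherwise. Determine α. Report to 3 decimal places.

α ≈ 0.364

The lottery's expected utility is 0.72·u(25000) + 0.28·u(0) = 0.72·25000^α (since u(0) = 0 for α > 0).
Setting u(10150) equal to that: 10150^α = 0.72·25000^α ⇒ (10150/25000)^α = 0.72.
Taking logs: α·ln(10150/25000) = ln(0.72), so α = -0.328504 / -0.901402 ≈ 0.364.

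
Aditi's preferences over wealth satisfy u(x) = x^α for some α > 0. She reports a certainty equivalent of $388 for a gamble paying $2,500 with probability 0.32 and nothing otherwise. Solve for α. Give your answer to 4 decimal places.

α ≈ 0.6116

The lottery's expected utility is 0.32·u(2500) + 0.68·u(0) = 0.32·2500^α (since u(0) = 0 for α > 0).
Setting u(388) equal to that: 388^α = 0.32·2500^α ⇒ (388/2500)^α = 0.32.
Take logs: α = ln 0.32 / ln(388/2500) ≈ 0.611599.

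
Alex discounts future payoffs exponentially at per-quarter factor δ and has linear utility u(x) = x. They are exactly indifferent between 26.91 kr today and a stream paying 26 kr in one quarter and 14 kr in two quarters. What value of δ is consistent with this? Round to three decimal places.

δ ≈ 0.740

Present value of the stream is 26·δ + 14·δ². Indifference gives 26δ + 14δ² = 26.91.
Rearranged: 14δ² + 26δ − 26.91 = 0.
The positive root is δ = [−26 + √(26² + 4·14·26.91)] / (2·14) = (−26 + 46.722)/28 ≈ 0.740.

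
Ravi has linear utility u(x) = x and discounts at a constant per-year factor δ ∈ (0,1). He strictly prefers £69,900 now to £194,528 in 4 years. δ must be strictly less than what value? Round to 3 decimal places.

δ < 0.774

The preference means 69900 > δ^4·194528.
Hence δ^4 < 69900/194528 = 0.35933, and x ↦ x^(1/4) is increasing on (0,∞).
δ < (69900/194528)^(1/4) ≈ 0.774.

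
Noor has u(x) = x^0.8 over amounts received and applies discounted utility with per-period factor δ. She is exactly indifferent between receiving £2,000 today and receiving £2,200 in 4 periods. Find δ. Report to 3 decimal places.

δ ≈ 0.981

Equating discounted utilities: u(2000) = δ^4·u(2200) ⇒ δ^4 = u(2000)/u(2200).
Since u(x) = x^0.8, δ^4 = (2000/2200)^0.8 = 0.90909^0.8 = 0.92659.
Taking the 4th root: δ = 0.92659^(1/4) ≈ 0.981.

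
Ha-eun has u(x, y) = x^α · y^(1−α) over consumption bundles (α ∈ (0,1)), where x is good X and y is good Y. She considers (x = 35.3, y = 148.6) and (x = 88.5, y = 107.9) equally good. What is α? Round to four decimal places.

α ≈ 0.2583

Indifference: 35.3^α · 148.6^(1−α) = 88.5^α · 107.9^(1−α).
Taking logs: α·ln 35.3 + (1−α)·ln 148.6 = α·ln 88.5 + (1−α)·ln 107.9, i.e. α·-0.9191196 = (1−α)·-0.3200533.
Thus α·(-1.2391729) = -0.3200533, so α = -0.3200533/-1.2391729 ≈ 0.2583.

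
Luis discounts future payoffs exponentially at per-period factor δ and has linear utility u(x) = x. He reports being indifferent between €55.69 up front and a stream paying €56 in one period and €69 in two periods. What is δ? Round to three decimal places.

The stream is worth 56δ + 69δ² today, so 56δ + 69δ² = 55.69.
So 69δ² + 56δ − 55.69 = 0.
δ = (−56 + √(56² + 4·69·55.69)) / (2·69) = (−56 + √18506.44) / 138 ≈ 0.580.

δ ≈ 0.580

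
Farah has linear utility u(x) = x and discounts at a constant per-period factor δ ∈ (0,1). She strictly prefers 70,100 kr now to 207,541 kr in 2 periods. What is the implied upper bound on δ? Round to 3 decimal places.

δ < 0.581

Comparing present values: 70100 > δ^2·207541.
Dividing by 207541: δ^2 < 0.33776. Both sides are positive, so the square root keeps the direction.
δ < (70100/207541)^(1/2) ≈ 0.581.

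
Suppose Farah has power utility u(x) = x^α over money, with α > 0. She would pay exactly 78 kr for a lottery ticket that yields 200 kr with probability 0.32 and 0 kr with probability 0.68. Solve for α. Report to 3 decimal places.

α ≈ 1.210

EU(lottery) = 0.32·200^α + 0.68·0 = 0.32·200^α.
Setting u(78) equal to that: 78^α = 0.32·200^α ⇒ (78/200)^α = 0.32.
α = ln(0.32) / ln(78/200) = -1.139434/-0.941609 ≈ 1.210.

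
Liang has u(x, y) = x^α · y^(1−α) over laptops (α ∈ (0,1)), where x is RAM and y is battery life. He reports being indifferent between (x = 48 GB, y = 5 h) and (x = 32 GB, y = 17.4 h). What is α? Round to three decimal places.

Set the two utilities equal: 48^α·5^(1−α) = 32^α·17.4^(1−α).
Rearrange to (48/32)^α = (17.4/5)^(1−α) and take logs: α·0.405465 = (1−α)·1.247032.
Thus α·(1.652497) = 1.247032, so α = 1.247032/1.652497 ≈ 0.755.

α ≈ 0.755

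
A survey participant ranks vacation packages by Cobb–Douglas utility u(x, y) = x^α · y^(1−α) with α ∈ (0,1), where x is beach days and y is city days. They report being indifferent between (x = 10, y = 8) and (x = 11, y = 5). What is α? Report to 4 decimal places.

Set the two utilities equal: 10^α·8^(1−α) = 11^α·5^(1−α).
(10/11)^α = (5/8)^(1−α); take logs: α·ln(10/11) = (1−α)·ln(5/8), i.e. α·-0.0953102 = (1−α)·-0.4700036.
With A = -0.0953102 and B = -0.4700036: α·A = (1−α)·B, so α = B/(A+B) = -0.4700036/-0.5653138 ≈ 0.8314.

α ≈ 0.8314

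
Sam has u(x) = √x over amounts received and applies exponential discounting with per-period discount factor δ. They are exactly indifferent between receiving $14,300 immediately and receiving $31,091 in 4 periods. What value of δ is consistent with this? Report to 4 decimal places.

δ ≈ 0.9075

Indifference means u(14300) = δ^4 · u(31091), so δ^4 = u(14300)/u(31091).
With u(x) = √x: δ^4 = √14300/√31091 = √(14300/31091) = 0.67819.
Taking the 4th root: δ = 0.67819^(1/4) ≈ 0.9075.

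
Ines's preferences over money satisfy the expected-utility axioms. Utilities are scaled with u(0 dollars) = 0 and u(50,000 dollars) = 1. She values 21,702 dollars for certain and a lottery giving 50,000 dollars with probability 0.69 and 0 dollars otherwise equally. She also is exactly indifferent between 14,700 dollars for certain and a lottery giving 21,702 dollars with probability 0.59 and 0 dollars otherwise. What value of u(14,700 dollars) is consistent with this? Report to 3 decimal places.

0.407

The first gamble pins u(21,702 dollars): it must equal 0.69·1 + 0.31·0 = 0.69.
Then u(14,700 dollars) = 0.59·u(21,702 dollars) + 0.41·u(0 dollars) = 0.59·0.69 + 0.41·0.00 = 0.4071.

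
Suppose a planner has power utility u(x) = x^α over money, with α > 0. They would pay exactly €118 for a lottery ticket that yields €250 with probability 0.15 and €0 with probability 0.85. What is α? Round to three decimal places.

α ≈ 2.527

The lottery's expected utility is 0.15·u(250) + 0.85·u(0) = 0.15·250^α (since u(0) = 0 for α > 0).
Equating: 118^α = 0.15·250^α, i.e. 0.4720^α = 0.15.
α = ln(0.15) / ln(118/250) = -1.897120/-0.750776 ≈ 2.527.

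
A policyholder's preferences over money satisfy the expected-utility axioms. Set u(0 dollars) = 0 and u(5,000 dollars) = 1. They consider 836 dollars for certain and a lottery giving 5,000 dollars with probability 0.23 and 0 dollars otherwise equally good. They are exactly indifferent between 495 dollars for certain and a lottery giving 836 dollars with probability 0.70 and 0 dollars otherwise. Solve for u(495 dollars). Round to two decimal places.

0.16

The first gamble pins u(836 dollars): it must equal 0.23·1 + 0.77·0 = 0.23.
Then u(495 dollars) = 0.70·u(836 dollars) + 0.30·u(0 dollars) = 0.70·0.23 + 0.30·0.00 = 0.1610.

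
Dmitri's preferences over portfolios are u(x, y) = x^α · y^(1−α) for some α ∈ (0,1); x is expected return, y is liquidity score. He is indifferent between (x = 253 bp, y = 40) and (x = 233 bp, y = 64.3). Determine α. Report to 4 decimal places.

α ≈ 0.8522

Set the two utilities equal: 253^α·40^(1−α) = 233^α·64.3^(1−α).
Rearrange to (253/233)^α = (64.3/40)^(1−α) and take logs: α·0.0823510 = (1−α)·0.4746802.
Thus α·(0.5570312) = 0.4746802, so α = 0.4746802/0.5570312 ≈ 0.8522.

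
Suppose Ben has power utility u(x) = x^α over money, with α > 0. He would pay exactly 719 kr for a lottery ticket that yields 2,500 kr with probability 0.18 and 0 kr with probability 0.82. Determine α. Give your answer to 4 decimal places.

α ≈ 1.3760

The lottery's expected utility is 0.18·u(2500) + 0.82·u(0) = 0.18·2500^α (since u(0) = 0 for α > 0).
Equating: 719^α = 0.18·2500^α, i.e. 0.2876^α = 0.18.
Take logs: α = ln 0.18 / ln(719/2500) ≈ 1.376039.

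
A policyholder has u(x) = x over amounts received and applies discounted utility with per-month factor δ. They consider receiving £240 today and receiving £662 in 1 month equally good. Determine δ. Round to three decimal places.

The payoff in 1 month is discounted by δ, so u(240) = δ·u(662) and δ = u(240)/u(662).
With u(x) = x: δ = 240/662 = 0.36254.

δ ≈ 0.363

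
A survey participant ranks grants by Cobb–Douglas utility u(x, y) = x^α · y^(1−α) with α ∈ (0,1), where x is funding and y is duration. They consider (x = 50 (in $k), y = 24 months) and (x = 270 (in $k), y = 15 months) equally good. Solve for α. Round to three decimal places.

α ≈ 0.218

Set the two utilities equal: 50^α·24^(1−α) = 270^α·15^(1−α).
(50/270)^α = (15/24)^(1−α); take logs: α·ln(50/270) = (1−α)·ln(15/24), i.e. α·-1.686399 = (1−α)·-0.470004.
With A = -1.686399 and B = -0.470004: α·A = (1−α)·B, so α = B/(A+B) = -0.470004/-2.156403 ≈ 0.218.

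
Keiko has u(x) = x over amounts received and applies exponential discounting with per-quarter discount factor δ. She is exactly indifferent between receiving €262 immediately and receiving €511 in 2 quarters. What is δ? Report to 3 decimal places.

Equating discounted utilities: u(262) = δ^2·u(511) ⇒ δ^2 = u(262)/u(511).
With u(x) = x: δ^2 = 262/511 = 0.51272.
So δ = 0.51272^(1/2) ≈ 0.716.

δ ≈ 0.716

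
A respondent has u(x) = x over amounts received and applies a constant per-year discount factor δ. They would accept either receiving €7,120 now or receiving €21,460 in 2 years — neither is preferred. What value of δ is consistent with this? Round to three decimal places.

Indifference means u(7120) = δ^2 · u(21460), so δ^2 = u(7120)/u(21460).
With u(x) = x: δ^2 = 7120/21460 = 0.33178.
So δ = 0.33178^(1/2) ≈ 0.576.

δ ≈ 0.576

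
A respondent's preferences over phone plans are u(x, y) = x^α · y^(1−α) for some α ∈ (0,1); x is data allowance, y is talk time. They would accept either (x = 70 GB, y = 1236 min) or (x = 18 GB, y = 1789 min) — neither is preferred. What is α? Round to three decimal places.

The Cobb–Douglas utilities coincide, so 70^α·1236^(1−α) = 18^α·1789^(1−α).
Rearrange to (70/18)^α = (1789/1236)^(1−α) and take logs: α·1.358123 = (1−α)·0.369776.
Thus α·(1.727899) = 0.369776, so α = 0.369776/1.727899 ≈ 0.214.

α ≈ 0.214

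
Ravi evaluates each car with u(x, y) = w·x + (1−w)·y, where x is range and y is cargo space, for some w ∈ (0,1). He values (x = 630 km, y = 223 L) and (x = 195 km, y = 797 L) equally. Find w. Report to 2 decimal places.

Indifference: w·630 + (1−w)·223 = w·195 + (1−w)·797.
Rearranging, 435·w − 574·(1−w) = 0.
The marginal rate of substitution is 574/435, so w = 574/(435+574) = 0.57.

w = 0.57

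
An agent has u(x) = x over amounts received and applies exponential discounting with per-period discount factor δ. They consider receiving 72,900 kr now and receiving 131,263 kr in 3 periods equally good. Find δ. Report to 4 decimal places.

Indifference means u(72900) = δ^3 · u(131263), so δ^3 = u(72900)/u(131263).
With u(x) = x: δ^3 = 72900/131263 = 0.55537.
So δ = 0.55537^(1/3) ≈ 0.8220.

δ ≈ 0.8220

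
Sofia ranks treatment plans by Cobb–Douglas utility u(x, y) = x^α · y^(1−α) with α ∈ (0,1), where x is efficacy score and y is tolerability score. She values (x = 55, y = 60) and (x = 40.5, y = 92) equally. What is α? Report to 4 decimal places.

α ≈ 0.5828

Indifference: 55^α · 60^(1−α) = 40.5^α · 92^(1−α).
(55/40.5)^α = (92/60)^(1−α); take logs: α·ln(55/40.5) = (1−α)·ln(92/60), i.e. α·0.3060312 = (1−α)·0.4274440.
With A = 0.3060312 and B = 0.4274440: α·A = (1−α)·B, so α = B/(A+B) = 0.4274440/0.7334752 ≈ 0.5828.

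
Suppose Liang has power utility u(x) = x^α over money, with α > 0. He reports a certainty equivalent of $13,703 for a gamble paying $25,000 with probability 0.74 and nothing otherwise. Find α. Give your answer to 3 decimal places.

α ≈ 0.501

EU(lottery) = 0.74·25000^α + 0.26·0 = 0.74·25000^α.
Setting u(13703) equal to that: 13703^α = 0.74·25000^α ⇒ (13703/25000)^α = 0.74.
Taking logs: α·ln(13703/25000) = ln(0.74), so α = -0.301105 / -0.601261 ≈ 0.501.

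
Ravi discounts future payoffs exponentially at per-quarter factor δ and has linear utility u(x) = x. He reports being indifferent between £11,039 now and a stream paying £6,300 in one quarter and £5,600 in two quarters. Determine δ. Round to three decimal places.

Present value of the stream is 6300·δ + 5600·δ². Indifference gives 6300δ + 5600δ² = 11039.
So 5600δ² + 6300δ − 11039 = 0.
δ = (−6300 + √(6300² + 4·5600·11039)) / (2·5600) = (−6300 + √286963600.00) / 11200 ≈ 0.950.

δ ≈ 0.950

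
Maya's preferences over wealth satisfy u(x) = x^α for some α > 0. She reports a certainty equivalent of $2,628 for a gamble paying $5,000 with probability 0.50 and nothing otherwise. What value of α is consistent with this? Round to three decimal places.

EU(lottery) = 0.50·5000^α + 0.50·0 = 0.50·5000^α.
Equating: 2628^α = 0.50·5000^α, i.e. 0.5256^α = 0.50.
α = ln(0.50) / ln(2628/5000) = -0.693147/-0.643215 ≈ 1.078.

α ≈ 1.078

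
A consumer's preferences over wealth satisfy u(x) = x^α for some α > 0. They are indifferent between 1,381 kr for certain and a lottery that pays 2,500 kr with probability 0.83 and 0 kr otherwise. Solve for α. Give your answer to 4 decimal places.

EU(lottery) = 0.83·2500^α + 0.17·0 = 0.83·2500^α.
Indifference: 1381^α = 0.83·2500^α, so (1381/2500)^α = 0.83.
Taking logs: α·ln(1381/2500) = ln(0.83), so α = -0.1863296 / -0.5934829 ≈ 0.3140.

α ≈ 0.3140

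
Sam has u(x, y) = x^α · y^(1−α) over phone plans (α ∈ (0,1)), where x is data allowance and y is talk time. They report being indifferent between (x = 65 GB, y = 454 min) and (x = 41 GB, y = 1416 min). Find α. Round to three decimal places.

α ≈ 0.712

Indifference: 65^α · 454^(1−α) = 41^α · 1416^(1−α).
Taking logs: α·ln 65 + (1−α)·ln 454 = α·ln 41 + (1−α)·ln 1416, i.e. α·0.460815 = (1−α)·1.137494.
Thus α·(1.598309) = 1.137494, so α = 1.137494/1.598309 ≈ 0.712.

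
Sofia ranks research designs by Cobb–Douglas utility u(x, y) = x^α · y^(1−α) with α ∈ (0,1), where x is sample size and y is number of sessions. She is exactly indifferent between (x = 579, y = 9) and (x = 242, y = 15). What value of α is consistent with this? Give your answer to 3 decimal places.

α ≈ 0.369

The Cobb–Douglas utilities coincide, so 579^α·9^(1−α) = 242^α·15^(1−α).
Taking logs: α·ln 579 + (1−α)·ln 9 = α·ln 242 + (1−α)·ln 15, i.e. α·0.872365 = (1−α)·0.510826.
Thus α·(1.383191) = 0.510826, so α = 0.510826/1.383191 ≈ 0.369.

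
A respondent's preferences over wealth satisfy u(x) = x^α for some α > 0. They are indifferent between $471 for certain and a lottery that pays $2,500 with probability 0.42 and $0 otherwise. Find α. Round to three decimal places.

The lottery's expected utility is 0.42·u(2500) + 0.58·u(0) = 0.42·2500^α (since u(0) = 0 for α > 0).
Setting u(471) equal to that: 471^α = 0.42·2500^α ⇒ (471/2500)^α = 0.42.
Take logs: α = ln 0.42 / ln(471/2500) ≈ 0.51971.

α ≈ 0.520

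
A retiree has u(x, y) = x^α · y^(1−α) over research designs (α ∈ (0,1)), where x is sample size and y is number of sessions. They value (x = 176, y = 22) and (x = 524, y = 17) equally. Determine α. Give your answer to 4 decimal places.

α ≈ 0.1911

Set the two utilities equal: 176^α·22^(1−α) = 524^α·17^(1−α).
(176/524)^α = (17/22)^(1−α); take logs: α·ln(176/524) = (1−α)·ln(17/22), i.e. α·-1.0910077 = (1−α)·-0.2578291.
So α/(1−α) = (-0.2578291)/(-1.0910077) = 0.2363220, and α = 0.2363220/1.2363220 ≈ 0.1911.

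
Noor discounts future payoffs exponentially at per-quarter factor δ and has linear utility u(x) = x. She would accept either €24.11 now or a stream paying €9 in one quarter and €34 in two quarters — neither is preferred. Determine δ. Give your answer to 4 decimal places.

The stream is worth 9δ + 34δ² today, so 9δ + 34δ² = 24.11.
So 34δ² + 9δ − 24.11 = 0.
The positive root is δ = [−9 + √(9² + 4·34·24.11)] / (2·34) = (−9 + 57.965)/68 ≈ 0.7201.

δ ≈ 0.7201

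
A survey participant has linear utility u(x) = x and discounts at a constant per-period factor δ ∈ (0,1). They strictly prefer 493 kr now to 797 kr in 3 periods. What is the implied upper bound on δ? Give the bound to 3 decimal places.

δ < 0.852

Comparing present values: 493 > δ^3·797.
Dividing by 797: δ^3 < 0.61857. Both sides are positive, so the cube root keeps the direction.
δ < 0.61857^(1/3) = 0.852.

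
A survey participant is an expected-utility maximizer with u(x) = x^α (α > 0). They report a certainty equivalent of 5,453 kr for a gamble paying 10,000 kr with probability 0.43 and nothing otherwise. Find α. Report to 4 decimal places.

EU(lottery) = 0.43·10000^α + 0.57·0 = 0.43·10000^α.
Setting u(5453) equal to that: 5453^α = 0.43·10000^α ⇒ (5453/10000)^α = 0.43.
Taking logs: α·ln(5453/10000) = ln(0.43), so α = -0.8439701 / -0.6064192 ≈ 1.3917.

α ≈ 1.3917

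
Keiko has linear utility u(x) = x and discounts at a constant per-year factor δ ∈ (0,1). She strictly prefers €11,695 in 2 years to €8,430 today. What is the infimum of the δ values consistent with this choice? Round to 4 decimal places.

δ > 0.8490

The preference means 8430 < δ^2·11695.
Dividing by 11695: δ^2 > 0.72082. Both sides are positive, so the square root keeps the direction.
δ > 0.72082^(1/2) = 0.8490.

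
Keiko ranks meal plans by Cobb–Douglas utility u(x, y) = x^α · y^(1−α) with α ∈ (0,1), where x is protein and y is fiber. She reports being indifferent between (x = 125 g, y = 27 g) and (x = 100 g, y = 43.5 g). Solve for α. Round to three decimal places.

Indifference: 125^α · 27^(1−α) = 100^α · 43.5^(1−α).
Taking logs: α·ln 125 + (1−α)·ln 27 = α·ln 100 + (1−α)·ln 43.5, i.e. α·0.223144 = (1−α)·0.476924.
With A = 0.223144 and B = 0.476924: α·A = (1−α)·B, so α = B/(A+B) = 0.476924/0.700068 ≈ 0.681.

α ≈ 0.681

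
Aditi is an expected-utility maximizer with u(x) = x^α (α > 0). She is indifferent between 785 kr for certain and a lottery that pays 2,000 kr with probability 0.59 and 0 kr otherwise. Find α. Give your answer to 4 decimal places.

α ≈ 0.5642

The lottery's expected utility is 0.59·u(2000) + 0.41·u(0) = 0.59·2000^α (since u(0) = 0 for α > 0).
Indifference: 785^α = 0.59·2000^α, so (785/2000)^α = 0.59.
Take logs: α = ln 0.59 / ln(785/2000) ≈ 0.564181.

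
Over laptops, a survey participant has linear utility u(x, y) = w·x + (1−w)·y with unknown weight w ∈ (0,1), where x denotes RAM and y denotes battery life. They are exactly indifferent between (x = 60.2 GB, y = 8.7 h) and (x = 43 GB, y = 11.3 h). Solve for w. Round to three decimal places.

w = 0.131

Indifference: w·60.2 + (1−w)·8.7 = w·43 + (1−w)·11.3.
w·(60.2−43) = (1−w)·(11.3−8.7), i.e. w·17.2 = (1−w)·2.6.
Hence w = 2.6/(17.2+2.6) = 2.6/19.8 = 0.131.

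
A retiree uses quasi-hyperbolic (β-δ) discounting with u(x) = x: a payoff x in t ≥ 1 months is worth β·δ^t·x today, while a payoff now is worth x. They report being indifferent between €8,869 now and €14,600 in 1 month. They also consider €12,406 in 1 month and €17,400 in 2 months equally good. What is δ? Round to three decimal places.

δ ≈ 0.713

From the later pair, β·δ^1·12406 = β·δ^2·17400; dividing through, δ = 12406/17400 = 0.71299.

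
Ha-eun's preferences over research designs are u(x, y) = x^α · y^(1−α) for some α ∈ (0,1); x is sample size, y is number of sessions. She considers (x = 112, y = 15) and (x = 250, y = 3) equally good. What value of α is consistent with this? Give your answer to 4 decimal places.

The Cobb–Douglas utilities coincide, so 112^α·15^(1−α) = 250^α·3^(1−α).
Taking logs: α·ln 112 + (1−α)·ln 15 = α·ln 250 + (1−α)·ln 3, i.e. α·-0.8029620 = (1−α)·-1.6094379.
So α/(1−α) = (-1.6094379)/(-0.8029620) = 2.0043762, and α = 2.0043762/3.0043762 ≈ 0.6672.

α ≈ 0.6672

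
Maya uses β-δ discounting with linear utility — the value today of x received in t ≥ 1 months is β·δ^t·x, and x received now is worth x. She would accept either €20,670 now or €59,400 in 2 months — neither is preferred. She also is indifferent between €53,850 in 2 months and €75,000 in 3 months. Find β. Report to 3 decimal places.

β ≈ 0.675

From the later pair, β·δ^2·53850 = β·δ^3·75000; dividing through, δ = 53850/75000 = 0.71800.
Now use the now-vs-future pair: 20670 = β·δ^2·59400 gives β = 20670/(0.51552·59400) ≈ 0.675.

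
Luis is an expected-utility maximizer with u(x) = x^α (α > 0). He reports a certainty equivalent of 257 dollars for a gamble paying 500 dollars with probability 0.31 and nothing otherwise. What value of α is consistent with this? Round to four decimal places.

EU(lottery) = 0.31·500^α + 0.69·0 = 0.31·500^α.
Indifference: 257^α = 0.31·500^α, so (257/500)^α = 0.31.
α = ln(0.31) / ln(257/500) = -1.1711830/-0.6655320 ≈ 1.7598.

α ≈ 1.7598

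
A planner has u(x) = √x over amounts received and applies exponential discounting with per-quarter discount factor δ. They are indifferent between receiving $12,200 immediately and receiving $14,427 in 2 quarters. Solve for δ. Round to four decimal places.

δ ≈ 0.9589

Indifference means u(12200) = δ^2 · u(14427), so δ^2 = u(12200)/u(14427).
Since u(x) = √x, δ^2 = √(12200/14427) = 0.91959.
Taking the square root: δ = 0.91959^(1/2) ≈ 0.9589.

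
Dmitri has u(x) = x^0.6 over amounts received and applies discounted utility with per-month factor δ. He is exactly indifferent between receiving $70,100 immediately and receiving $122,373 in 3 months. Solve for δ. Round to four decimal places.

δ ≈ 0.8946

Indifference means u(70100) = δ^3 · u(122373), so δ^3 = u(70100)/u(122373).
Since u(x) = x^0.6, δ^3 = (70100/122373)^0.6 = 0.57284^0.6 = 0.71585.
So δ = 0.71585^(1/3) ≈ 0.8946.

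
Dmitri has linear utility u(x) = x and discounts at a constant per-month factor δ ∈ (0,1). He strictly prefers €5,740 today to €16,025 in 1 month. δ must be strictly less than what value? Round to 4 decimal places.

δ < 0.3582

The preference means 5740 > δ·16025.
Dividing through by 16025 gives δ < 0.35819.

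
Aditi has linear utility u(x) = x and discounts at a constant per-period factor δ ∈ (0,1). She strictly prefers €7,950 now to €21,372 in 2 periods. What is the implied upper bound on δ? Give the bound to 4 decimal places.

Comparing present values: 7950 > δ^2·21372.
Dividing by 21372: δ^2 < 0.37198. Both sides are positive, so the square root keeps the direction.
δ < (7950/21372)^(1/2) ≈ 0.6099.

δ < 0.6099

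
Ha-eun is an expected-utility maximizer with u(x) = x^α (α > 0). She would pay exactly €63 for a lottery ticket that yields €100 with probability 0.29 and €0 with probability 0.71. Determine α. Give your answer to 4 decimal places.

α ≈ 2.6792

The lottery's expected utility is 0.29·u(100) + 0.71·u(0) = 0.29·100^α (since u(0) = 0 for α > 0).
Equating: 63^α = 0.29·100^α, i.e. 0.6300^α = 0.29.
Take logs: α = ln 0.29 / ln(63/100) ≈ 2.679176.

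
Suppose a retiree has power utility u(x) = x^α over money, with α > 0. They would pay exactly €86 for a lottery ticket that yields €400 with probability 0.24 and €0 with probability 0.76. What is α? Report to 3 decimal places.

EU(lottery) = 0.24·400^α + 0.76·0 = 0.24·400^α.
Setting u(86) equal to that: 86^α = 0.24·400^α ⇒ (86/400)^α = 0.24.
α = ln(0.24) / ln(86/400) = -1.427116/-1.537117 ≈ 0.928.

α ≈ 0.928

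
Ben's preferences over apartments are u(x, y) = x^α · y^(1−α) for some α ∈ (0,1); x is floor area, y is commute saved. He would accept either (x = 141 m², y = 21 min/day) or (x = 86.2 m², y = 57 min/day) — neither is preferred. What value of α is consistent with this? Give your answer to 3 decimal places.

α ≈ 0.670

Indifference: 141^α · 21^(1−α) = 86.2^α · 57^(1−α).
Taking logs: α·ln 141 + (1−α)·ln 21 = α·ln 86.2 + (1−α)·ln 57, i.e. α·0.492090 = (1−α)·0.998529.
Thus α·(1.490619) = 0.998529, so α = 0.998529/1.490619 ≈ 0.670.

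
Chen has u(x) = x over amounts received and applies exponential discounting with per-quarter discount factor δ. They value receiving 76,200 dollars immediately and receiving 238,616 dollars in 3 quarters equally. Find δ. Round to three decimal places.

δ ≈ 0.684

The payoff in 3 quarters is discounted by δ^3, so u(76200) = δ^3·u(238616) and δ^3 = u(76200)/u(238616).
With u(x) = x: δ^3 = 76200/238616 = 0.31934.
Hence δ = (0.31934)^(1/3) = 0.68352.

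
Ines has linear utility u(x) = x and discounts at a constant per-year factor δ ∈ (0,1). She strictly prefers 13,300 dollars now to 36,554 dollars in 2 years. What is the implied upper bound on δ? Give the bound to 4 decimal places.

Comparing present values: 13300 > δ^2·36554.
Hence δ^2 < 13300/36554 = 0.36385, and x ↦ x^(1/2) is increasing on (0,∞).
δ < 0.36385^(1/2) = 0.6032.

δ < 0.6032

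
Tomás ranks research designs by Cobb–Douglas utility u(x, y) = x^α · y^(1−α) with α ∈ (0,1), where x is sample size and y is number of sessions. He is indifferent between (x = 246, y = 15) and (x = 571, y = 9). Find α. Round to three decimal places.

Indifference: 246^α · 15^(1−α) = 571^α · 9^(1−α).
(246/571)^α = (9/15)^(1−α); take logs: α·ln(246/571) = (1−α)·ln(9/15), i.e. α·-0.842058 = (1−α)·-0.510826.
Thus α·(-1.352884) = -0.510826, so α = -0.510826/-1.352884 ≈ 0.378.

α ≈ 0.378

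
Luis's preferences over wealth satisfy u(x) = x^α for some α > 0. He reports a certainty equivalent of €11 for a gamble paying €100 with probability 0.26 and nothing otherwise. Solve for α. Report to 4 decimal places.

α ≈ 0.6103

Since u(0) = 0, the lottery's EU is 0.26·100^α.
Equating: 11^α = 0.26·100^α, i.e. 0.1100^α = 0.26.
Taking logs: α·ln(11/100) = ln(0.26), so α = -1.3470736 / -2.2072749 ≈ 0.6103.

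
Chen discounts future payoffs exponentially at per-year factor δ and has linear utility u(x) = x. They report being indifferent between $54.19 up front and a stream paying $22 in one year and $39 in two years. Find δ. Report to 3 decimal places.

δ ≈ 0.930

Present value of the stream is 22·δ + 39·δ². Indifference gives 22δ + 39δ² = 54.19.
So 39δ² + 22δ − 54.19 = 0.
δ = (−22 + √(22² + 4·39·54.19)) / (2·39) = (−22 + √8937.64) / 78 ≈ 0.930.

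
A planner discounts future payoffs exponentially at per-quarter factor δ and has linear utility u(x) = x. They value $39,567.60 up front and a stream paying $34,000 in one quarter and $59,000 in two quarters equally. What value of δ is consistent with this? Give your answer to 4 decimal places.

δ ≈ 0.5800

The stream is worth 34000δ + 59000δ² today, so 34000δ + 59000δ² = 39567.60.
Rearranged: 59000δ² + 34000δ − 39567.60 = 0.
By the quadratic formula (taking the positive root), δ = (−34000 + √10493953600.00) / 118000 ≈ 0.5800.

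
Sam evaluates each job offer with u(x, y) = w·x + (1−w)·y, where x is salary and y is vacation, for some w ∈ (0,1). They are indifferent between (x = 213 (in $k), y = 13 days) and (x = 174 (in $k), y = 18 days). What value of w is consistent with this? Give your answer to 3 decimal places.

Indifference: w·213 + (1−w)·13 = w·174 + (1−w)·18.
Rearranging, 39·w − 5·(1−w) = 0.
So w/(1−w) = 5/39 = 0.1282, giving w = 5/(39+5) = 0.114.

w = 0.114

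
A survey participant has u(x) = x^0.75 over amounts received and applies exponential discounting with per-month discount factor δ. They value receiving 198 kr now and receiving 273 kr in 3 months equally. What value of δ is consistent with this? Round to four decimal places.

Equating discounted utilities: u(198) = δ^3·u(273) ⇒ δ^3 = u(198)/u(273).
Since u(x) = x^0.75, δ^3 = (198/273)^0.75 = 0.72527^0.75 = 0.78592.
So δ = 0.78592^(1/3) ≈ 0.9228.

δ ≈ 0.9228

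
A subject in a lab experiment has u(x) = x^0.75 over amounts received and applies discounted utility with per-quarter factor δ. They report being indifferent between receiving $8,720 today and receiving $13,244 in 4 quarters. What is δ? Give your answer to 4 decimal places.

Equating discounted utilities: u(8720) = δ^4·u(13244) ⇒ δ^4 = u(8720)/u(13244).
Since u(x) = x^0.75, δ^4 = (8720/13244)^0.75 = 0.65841^0.75 = 0.73093.
Hence δ = (0.73093)^(1/4) = 0.924631.

δ ≈ 0.9246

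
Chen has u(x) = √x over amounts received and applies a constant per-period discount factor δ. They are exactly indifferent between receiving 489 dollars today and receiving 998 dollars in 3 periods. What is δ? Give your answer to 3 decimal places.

δ ≈ 0.888

The payoff in 3 periods is discounted by δ^3, so u(489) = δ^3·u(998) and δ^3 = u(489)/u(998).
With u(x) = √x: δ^3 = √489/√998 = √(489/998) = 0.69999.
So δ = 0.69999^(1/3) ≈ 0.888.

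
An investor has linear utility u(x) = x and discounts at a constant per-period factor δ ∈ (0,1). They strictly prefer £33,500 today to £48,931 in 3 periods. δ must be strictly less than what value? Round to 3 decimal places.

δ < 0.881

Under u(x) = x this choice says 33500 > δ^3·48931.
So δ^3 < 33500/48931 = 0.68464; taking the cube root of both positive sides preserves the inequality.
δ < (33500/48931)^(1/3) ≈ 0.881.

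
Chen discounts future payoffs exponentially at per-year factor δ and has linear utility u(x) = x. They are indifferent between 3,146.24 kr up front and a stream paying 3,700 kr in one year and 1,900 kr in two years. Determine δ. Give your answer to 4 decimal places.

δ ≈ 0.6400

Equating present values: 3146.24 = 3700δ + 1900δ².
That is, 1900δ² + 3700δ − 3146.24 = 0, a quadratic in δ.
δ = (−3700 + √(3700² + 4·1900·3146.24)) / (2·1900) = (−3700 + √37601424.00) / 3800 ≈ 0.6400.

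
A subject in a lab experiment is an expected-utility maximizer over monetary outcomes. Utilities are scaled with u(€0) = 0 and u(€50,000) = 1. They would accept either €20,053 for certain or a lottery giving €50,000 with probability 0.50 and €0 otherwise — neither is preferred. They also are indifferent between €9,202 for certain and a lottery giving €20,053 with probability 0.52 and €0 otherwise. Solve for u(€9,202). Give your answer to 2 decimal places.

The first gamble pins u(€20,053): it must equal 0.50·1 + 0.50·0 = 0.50.
Then u(€9,202) = 0.52·u(€20,053) + 0.48·u(€0) = 0.52·0.50 + 0.48·0.00 = 0.2600.

0.26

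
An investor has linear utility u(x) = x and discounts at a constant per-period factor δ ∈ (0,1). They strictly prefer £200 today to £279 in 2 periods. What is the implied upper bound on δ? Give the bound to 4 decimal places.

Comparing present values: 200 > δ^2·279.
So δ^2 < 200/279 = 0.71685; taking the square root of both positive sides preserves the inequality.
δ < (200/279)^(1/2) ≈ 0.8467.

δ < 0.8467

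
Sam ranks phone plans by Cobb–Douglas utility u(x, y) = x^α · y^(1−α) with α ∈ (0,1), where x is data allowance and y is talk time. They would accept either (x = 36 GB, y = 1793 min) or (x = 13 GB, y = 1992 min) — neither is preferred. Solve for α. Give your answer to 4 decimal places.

α ≈ 0.0937

Indifference: 36^α · 1793^(1−α) = 13^α · 1992^(1−α).
Rearrange to (36/13)^α = (1992/1793)^(1−α) and take logs: α·1.0185696 = (1−α)·0.1052490.
With A = 1.0185696 and B = 0.1052490: α·A = (1−α)·B, so α = B/(A+B) = 0.1052490/1.1238186 ≈ 0.0937.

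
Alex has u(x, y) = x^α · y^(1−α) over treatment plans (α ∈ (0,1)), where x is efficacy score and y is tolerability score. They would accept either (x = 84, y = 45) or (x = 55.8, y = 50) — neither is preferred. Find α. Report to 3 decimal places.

α ≈ 0.205

Indifference: 84^α · 45^(1−α) = 55.8^α · 50^(1−α).
Taking logs: α·ln 84 + (1−α)·ln 45 = α·ln 55.8 + (1−α)·ln 50, i.e. α·0.409043 = (1−α)·0.105361.
So α/(1−α) = (0.105361)/(0.409043) = 0.257579, and α = 0.257579/1.257579 ≈ 0.205.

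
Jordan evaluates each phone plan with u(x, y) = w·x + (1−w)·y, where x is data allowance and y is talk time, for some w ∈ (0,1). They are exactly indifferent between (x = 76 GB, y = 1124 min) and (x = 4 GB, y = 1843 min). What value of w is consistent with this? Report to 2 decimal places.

Equating utilities: w·76 + (1−w)·1124 = w·4 + (1−w)·1843.
Rearranging, 72·w − 719·(1−w) = 0.
Hence w = 719/(72+719) = 719/791 = 0.91.

w = 0.91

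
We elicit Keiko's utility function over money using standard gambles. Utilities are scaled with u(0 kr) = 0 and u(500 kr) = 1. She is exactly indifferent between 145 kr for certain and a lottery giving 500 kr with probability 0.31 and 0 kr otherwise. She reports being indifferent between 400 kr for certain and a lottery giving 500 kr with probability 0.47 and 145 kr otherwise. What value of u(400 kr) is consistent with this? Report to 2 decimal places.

First, u(145 kr) = 0.31·u(500 kr) + 0.69·u(0 kr) = 0.31.
Then u(400 kr) = 0.47·u(500 kr) + 0.53·u(145 kr) = 0.47·1.00 + 0.53·0.31 = 0.6343.

0.63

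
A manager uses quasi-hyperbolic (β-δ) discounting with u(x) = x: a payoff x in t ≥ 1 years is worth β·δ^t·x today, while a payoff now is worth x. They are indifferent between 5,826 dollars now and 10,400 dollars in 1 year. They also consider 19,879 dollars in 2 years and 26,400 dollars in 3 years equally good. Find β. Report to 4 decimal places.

The second indifference involves only future payoffs, so β cancels: β·δ^2·19879 = β·δ^3·26400, giving δ = 19879/26400 = 0.75299.
The first indifference: 5826 = β·δ·10400, so β = 5826/(δ·10400) = 5826/(0.75299·10400) ≈ 0.7440.

β ≈ 0.7440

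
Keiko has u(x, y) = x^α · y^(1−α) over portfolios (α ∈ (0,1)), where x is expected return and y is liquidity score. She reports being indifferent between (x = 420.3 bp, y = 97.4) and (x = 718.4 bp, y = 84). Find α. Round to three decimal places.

Set the two utilities equal: 420.3^α·97.4^(1−α) = 718.4^α·84^(1−α).
(420.3/718.4)^α = (84/97.4)^(1−α); take logs: α·ln(420.3/718.4) = (1−α)·ln(84/97.4), i.e. α·-0.536058 = (1−α)·-0.148009.
So α/(1−α) = (-0.148009)/(-0.536058) = 0.276106, and α = 0.276106/1.276106 ≈ 0.216.

α ≈ 0.216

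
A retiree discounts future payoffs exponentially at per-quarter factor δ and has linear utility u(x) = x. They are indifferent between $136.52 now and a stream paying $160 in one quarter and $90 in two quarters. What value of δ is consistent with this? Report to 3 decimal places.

δ ≈ 0.630

Present value of the stream is 160·δ + 90·δ². Indifference gives 160δ + 90δ² = 136.52.
So 90δ² + 160δ − 136.52 = 0.
The positive root is δ = [−160 + √(160² + 4·90·136.52)] / (2·90) = (−160 + 273.399)/180 ≈ 0.630.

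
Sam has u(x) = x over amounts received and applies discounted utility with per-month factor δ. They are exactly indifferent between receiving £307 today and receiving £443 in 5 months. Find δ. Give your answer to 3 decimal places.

Equating discounted utilities: u(307) = δ^5·u(443) ⇒ δ^5 = u(307)/u(443).
With u(x) = x: δ^5 = 307/443 = 0.69300.
Taking the 5th root: δ = 0.69300^(1/5) ≈ 0.929.

δ ≈ 0.929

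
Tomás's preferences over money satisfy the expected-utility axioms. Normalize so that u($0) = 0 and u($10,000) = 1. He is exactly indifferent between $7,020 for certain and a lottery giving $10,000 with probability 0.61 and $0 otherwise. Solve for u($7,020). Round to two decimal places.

0.61

u($7,020) equals the lottery's expected utility: 0.61·1 + 0.39·0 = 0.61.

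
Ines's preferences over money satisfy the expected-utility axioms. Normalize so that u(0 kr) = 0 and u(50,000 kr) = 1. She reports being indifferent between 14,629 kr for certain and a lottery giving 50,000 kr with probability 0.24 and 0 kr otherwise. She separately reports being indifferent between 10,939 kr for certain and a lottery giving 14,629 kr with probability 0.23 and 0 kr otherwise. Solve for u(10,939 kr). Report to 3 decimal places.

The first gamble pins u(14,629 kr): it must equal 0.24·1 + 0.76·0 = 0.24.
Chaining: u(10,939 kr) = 0.23·0.24 + 0.77·0.00 = 0.0552.

0.055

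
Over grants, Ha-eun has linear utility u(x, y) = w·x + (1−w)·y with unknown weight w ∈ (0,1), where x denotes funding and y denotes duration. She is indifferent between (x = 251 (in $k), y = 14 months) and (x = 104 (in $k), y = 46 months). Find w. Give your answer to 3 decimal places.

u(251,14) = u(104,46) means w·251 + (1−w)·14 = w·104 + (1−w)·46.
Collecting terms: w·147 = (1−w)·32.
Hence w = 32/(147+32) = 32/179 = 0.179.

w = 0.179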